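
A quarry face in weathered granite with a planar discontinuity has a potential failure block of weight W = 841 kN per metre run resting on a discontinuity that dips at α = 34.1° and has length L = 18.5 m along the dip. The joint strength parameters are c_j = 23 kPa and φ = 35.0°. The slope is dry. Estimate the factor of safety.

Resolving the block weight along and normal to the plane and applying the Mohr–Coulomb strength on the joint:
N' = W cosα = 841·cos34.1° = 696.4 kN/m
Driving force T = W sinα = 841·sin34.1° = 471.5 kN/m
Resisting force R = c_j·L + N'·tanφ = 23·18.5 + 696.4·tan35.0° = 425.5 + 487.6 = 913.1 kN/m
FS = R / T = 913.1 / 471.5 = 1.937

FS = 1.94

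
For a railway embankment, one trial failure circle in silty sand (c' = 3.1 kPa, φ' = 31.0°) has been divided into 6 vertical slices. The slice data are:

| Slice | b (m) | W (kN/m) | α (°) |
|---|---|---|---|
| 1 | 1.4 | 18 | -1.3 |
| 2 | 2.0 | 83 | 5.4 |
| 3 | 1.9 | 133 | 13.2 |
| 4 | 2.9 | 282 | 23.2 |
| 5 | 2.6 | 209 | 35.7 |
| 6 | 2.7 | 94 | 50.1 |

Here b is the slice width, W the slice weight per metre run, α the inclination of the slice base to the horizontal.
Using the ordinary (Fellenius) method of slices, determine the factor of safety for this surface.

Ordinary method of slices: FS = Σ[c'·Δl_i + (W_i cosα_i)·tanφ'] / Σ W_i sinα_i, with Δl_i = b_i / cosα_i.
Slice 1: Δl = 1.4/cos(-1.3°) = 1.400 m; N'_1 = 18·cos(-1.3°) = 18.0; c'Δl = 4.34; W sinα = -0.4
Slice 2: Δl = 2.0/cos5.4° = 2.009 m; N'_2 = 83·cos5.4° = 82.6; c'Δl = 6.23; W sinα = 7.8
Slice 3: Δl = 1.9/cos13.2° = 1.952 m; N'_3 = 133·cos13.2° = 129.5; c'Δl = 6.05; W sinα = 30.4
Slice 4: Δl = 2.9/cos23.2° = 3.155 m; N'_4 = 282·cos23.2° = 259.2; c'Δl = 9.78; W sinα = 111.1
Slice 5: Δl = 2.6/cos35.7° = 3.202 m; N'_5 = 209·cos35.7° = 169.7; c'Δl = 9.93; W sinα = 122.0
Slice 6: Δl = 2.7/cos50.1° = 4.209 m; N'_6 = 94·cos50.1° = 60.3; c'Δl = 13.05; W sinα = 72.1
Σc'Δl = 49.4 kN/m; ΣN' = 719.3 kN/m; ΣW sinα = 342.9 kN/m
Resisting = 49.4 + 719.3·tan31.0° = 49.4 + 432.2 = 481.6 kN/m
FS = 481.6 / 342.9 = 1.404

FS = 1.40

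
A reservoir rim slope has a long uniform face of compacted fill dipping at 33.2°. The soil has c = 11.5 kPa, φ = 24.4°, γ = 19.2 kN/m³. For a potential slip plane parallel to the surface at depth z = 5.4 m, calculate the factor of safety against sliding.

FS = 0.94

For an infinite slope with a slip plane parallel to the surface (no pore pressure): FS = [c + γz cos²β tanφ] / [γz sinβ cosβ].
γz = 19.2·5.4 = 103.68 kN/m²
Numerator = 11.5 + 103.68·cos²33.2°·tan24.4° = 11.5 + 103.68·0.7002·0.4536 = 44.430 kPa
Denominator = 103.68·sin33.2°·cos33.2° = 103.68·0.5476·0.8368 = 47.504 kPa
FS = 44.430 / 47.504 = 0.935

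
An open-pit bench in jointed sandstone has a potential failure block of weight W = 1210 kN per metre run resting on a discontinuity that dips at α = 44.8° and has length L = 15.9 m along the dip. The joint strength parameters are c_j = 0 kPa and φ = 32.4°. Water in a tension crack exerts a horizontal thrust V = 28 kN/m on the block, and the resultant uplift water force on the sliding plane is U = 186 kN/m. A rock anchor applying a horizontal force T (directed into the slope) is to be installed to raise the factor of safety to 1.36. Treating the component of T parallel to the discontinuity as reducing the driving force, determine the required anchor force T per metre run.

T = 547 kN/m

Resolving forces along and normal to the sliding plane, with the horizontal anchor force T adding T·sinα to the effective normal force and T·cosα acting up the plane against the driving force:
FS = [c_jL + (W cosα − U − V sinα + T sinα) tanφ] / [W sinα + V cosα − T cosα]
Without the anchor: N' = 652.9 kN/m, driving T_d = 872.5 kN/m, resisting R = 0·15.9 + 652.9·tan32.4° = 414.3 kN/m, FS = 0.47.
Setting FS = 1.36 and solving for T:
1.36·(872.5 − T cos44.8°) = 414.3 + T sin44.8°·tan32.4°
T·(sin44.8°·tan32.4° + 1.36·cos44.8°) = 1.36·872.5 − 414.3
T·(0.7046·0.6346 + 1.36·0.7096) = 1186.6 − 414.3 = 772.3
T·1.4122 = 772.3
T = 546.8 kN/m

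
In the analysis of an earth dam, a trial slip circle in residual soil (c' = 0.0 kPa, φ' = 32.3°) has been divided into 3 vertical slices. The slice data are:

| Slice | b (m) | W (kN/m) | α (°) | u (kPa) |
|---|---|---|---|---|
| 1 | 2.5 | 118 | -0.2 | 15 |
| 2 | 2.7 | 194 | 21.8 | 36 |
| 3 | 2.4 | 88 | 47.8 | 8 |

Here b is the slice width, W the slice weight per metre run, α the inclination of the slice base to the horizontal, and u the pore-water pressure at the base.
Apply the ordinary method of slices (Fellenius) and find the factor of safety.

Ordinary method of slices: FS = Σ[c'·Δl_i + (W_i cosα_i − u_i·Δl_i)·tanφ'] / Σ W_i sinα_i, with Δl_i = b_i / cosα_i.
Slice 1: Δl = 2.5/cos(-0.2°) = 2.500 m; N'_1 = 118·cos(-0.2°) − 15·2.500 = 80.5; c'Δl = 0.00; W sinα = -0.4
Slice 2: Δl = 2.7/cos21.8° = 2.908 m; N'_2 = 194·cos21.8° − 36·2.908 = 75.4; c'Δl = 0.00; W sinα = 72.0
Slice 3: Δl = 2.4/cos47.8° = 3.573 m; N'_3 = 88·cos47.8° − 8·3.573 = 30.5; c'Δl = 0.00; W sinα = 65.2
Σc'Δl = 0.0 kN/m; ΣN' = 186.5 kN/m; ΣW sinα = 136.8 kN/m
Resisting = 0.0 + 186.5·tan32.3° = 0.0 + 117.9 = 117.9 kN/m
FS = 117.9 / 136.8 = 0.862

FS = 0.86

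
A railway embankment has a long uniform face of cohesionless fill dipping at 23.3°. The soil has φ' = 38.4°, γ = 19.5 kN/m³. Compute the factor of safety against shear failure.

For a dry cohesionless infinite slope the factor of safety is FS = tanφ' / tanβ.
FS = tan38.4° / tan23.3° = 0.7926 / 0.4307 = 1.840

FS = 1.84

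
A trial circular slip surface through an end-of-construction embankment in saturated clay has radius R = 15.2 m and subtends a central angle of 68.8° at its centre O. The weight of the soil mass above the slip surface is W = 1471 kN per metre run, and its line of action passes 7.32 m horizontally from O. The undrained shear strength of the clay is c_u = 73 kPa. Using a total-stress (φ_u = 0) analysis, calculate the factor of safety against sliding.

FS = 1.88

Taking moments about the centre O, the resisting moment is provided by the undrained shear strength acting along the arc:
Arc length L_a = R·θ = 15.2·(68.8°·π/180) = 15.2·1.2008 = 18.25 m
M_R = c_u·L_a·R = 73·18.25·15.2 = 20252.4 kN·m/m
M_D = W·d = 1471·7.32 = 10767.7 kN·m/m
FS = M_R / M_D = 20252.4 / 10767.7 = 1.881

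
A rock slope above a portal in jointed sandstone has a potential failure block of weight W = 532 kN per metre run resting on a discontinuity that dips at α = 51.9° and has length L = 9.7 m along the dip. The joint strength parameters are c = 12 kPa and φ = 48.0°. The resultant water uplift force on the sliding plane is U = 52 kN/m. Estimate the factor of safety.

Resolving the block weight along and normal to the plane and applying the Mohr–Coulomb strength on the joint:
N' = W cosα − U = 532·cos51.9° − 52 = 276.3 kN/m
Driving force T = W sinα = 532·sin51.9° = 418.6 kN/m
Resisting force R = c·L + N'·tanφ = 12·9.7 + 276.3·tan48.0° = 116.4 + 306.8 = 423.2 kN/m
FS = R / T = 423.2 / 418.6 = 1.011

FS = 1.01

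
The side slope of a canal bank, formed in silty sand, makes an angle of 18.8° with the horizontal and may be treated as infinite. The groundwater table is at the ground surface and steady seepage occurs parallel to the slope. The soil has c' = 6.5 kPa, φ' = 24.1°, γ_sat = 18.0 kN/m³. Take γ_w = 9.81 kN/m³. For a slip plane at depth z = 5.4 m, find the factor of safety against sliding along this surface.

With seepage parallel to the slope and the water table at the surface, the effective normal stress on the slip plane uses the buoyant unit weight γ' = γ_sat − γ_w while the driving shear stress uses γ_sat:
FS = [c' + γ' z cos²β tanφ'] / [γ_sat z sinβ cosβ]
γ' = 18.0 − 9.81 = 8.19 kN/m³
Numerator = 6.5 + 8.19·5.4·cos²18.8°·tan24.1° = 6.5 + 8.19·5.4·0.8961·0.4473 = 24.229 kPa
Denominator = 18.0·5.4·sin18.8°·cos18.8° = 18.0·5.4·0.3223·0.9466 = 29.653 kPa
FS = 24.229 / 29.653 = 0.817

FS = 0.82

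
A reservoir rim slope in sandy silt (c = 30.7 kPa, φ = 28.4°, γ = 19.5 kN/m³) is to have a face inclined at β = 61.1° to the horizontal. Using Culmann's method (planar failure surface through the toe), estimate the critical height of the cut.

H_c = 30.60 m

Culmann's analysis gives the critical failure plane at α_cr = (β + φ)/2 = (61.1 + 28.4)/2 = 44.8°, and the critical height
H_c = (4c/γ) · sinβ cosφ / [1 − cos(β − φ)]
    = (4·30.7/19.5) · sin61.1°·cos28.4° / [1 − cos(32.7°)]
    = 6.297 · 0.8755·0.8796 / [1 − 0.8415]
    = 6.297 · 0.7701 / 0.1585
    = 30.60 m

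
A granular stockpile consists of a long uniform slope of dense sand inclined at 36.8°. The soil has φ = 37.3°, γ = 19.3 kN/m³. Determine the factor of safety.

For a dry cohesionless infinite slope the factor of safety is FS = tanφ / tanβ.
FS = tan37.3° / tan36.8° = 0.7618 / 0.7481 = 1.018

FS = 1.02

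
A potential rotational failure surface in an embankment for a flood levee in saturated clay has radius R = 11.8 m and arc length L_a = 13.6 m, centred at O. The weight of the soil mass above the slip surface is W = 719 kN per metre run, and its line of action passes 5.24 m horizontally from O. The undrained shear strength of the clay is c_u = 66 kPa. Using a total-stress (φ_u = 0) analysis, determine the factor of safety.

Taking moments about the centre O, the resisting moment is provided by the undrained shear strength acting along the arc:
M_R = c_u·L_a·R = 66·13.60·11.8 = 10591.7 kN·m/m
M_D = W·d = 719·5.24 = 3767.6 kN·m/m
FS = M_R / M_D = 10591.7 / 3767.6 = 2.811

FS = 2.81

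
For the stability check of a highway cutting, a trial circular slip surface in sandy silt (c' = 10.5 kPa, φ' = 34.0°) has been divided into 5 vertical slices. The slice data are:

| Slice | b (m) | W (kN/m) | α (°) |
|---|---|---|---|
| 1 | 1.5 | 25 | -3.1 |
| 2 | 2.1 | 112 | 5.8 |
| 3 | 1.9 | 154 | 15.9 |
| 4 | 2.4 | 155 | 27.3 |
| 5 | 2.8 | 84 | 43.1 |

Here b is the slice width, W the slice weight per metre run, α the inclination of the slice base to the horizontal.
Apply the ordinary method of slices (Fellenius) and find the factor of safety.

Ordinary method of slices: FS = Σ[c'·Δl_i + (W_i cosα_i)·tanφ'] / Σ W_i sinα_i, with Δl_i = b_i / cosα_i.
Slice 1: Δl = 1.5/cos(-3.1°) = 1.502 m; N'_1 = 25·cos(-3.1°) = 25.0; c'Δl = 15.77; W sinα = -1.4
Slice 2: Δl = 2.1/cos5.8° = 2.111 m; N'_2 = 112·cos5.8° = 111.4; c'Δl = 22.16; W sinα = 11.3
Slice 3: Δl = 1.9/cos15.9° = 1.976 m; N'_3 = 154·cos15.9° = 148.1; c'Δl = 20.74; W sinα = 42.2
Slice 4: Δl = 2.4/cos27.3° = 2.701 m; N'_4 = 155·cos27.3° = 137.7; c'Δl = 28.36; W sinα = 71.1
Slice 5: Δl = 2.8/cos43.1° = 3.835 m; N'_5 = 84·cos43.1° = 61.3; c'Δl = 40.27; W sinα = 57.4
Σc'Δl = 127.3 kN/m; ΣN' = 483.6 kN/m; ΣW sinα = 180.6 kN/m
Resisting = 127.3 + 483.6·tan34.0° = 127.3 + 326.2 = 453.5 kN/m
FS = 453.5 / 180.6 = 2.510

FS = 2.51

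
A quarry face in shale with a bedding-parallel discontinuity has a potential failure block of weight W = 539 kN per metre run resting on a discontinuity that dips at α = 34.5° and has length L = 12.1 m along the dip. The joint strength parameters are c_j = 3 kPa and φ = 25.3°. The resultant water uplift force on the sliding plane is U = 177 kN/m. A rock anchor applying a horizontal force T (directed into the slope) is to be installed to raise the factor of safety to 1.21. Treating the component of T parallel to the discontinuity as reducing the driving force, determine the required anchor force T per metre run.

T = 163 kN/m

Resolving forces along and normal to the sliding plane, with the horizontal anchor force T adding T·sinα to the effective normal force and T·cosα acting up the plane against the driving force:
FS = [c_jL + (W cosα − U + T sinα) tanφ] / [W sinα − T cosα]
Without the anchor: N' = 267.2 kN/m, driving T_d = 305.3 kN/m, resisting R = 3·12.1 + 267.2·tan25.3° = 162.6 kN/m, FS = 0.53.
Setting FS = 1.21 and solving for T:
1.21·(305.3 − T cos34.5°) = 162.6 + T sin34.5°·tan25.3°
T·(sin34.5°·tan25.3° + 1.21·cos34.5°) = 1.21·305.3 − 162.6
T·(0.5664·0.4727 + 1.21·0.8241) = 369.4 − 162.6 = 206.8
T·1.2649 = 206.8
T = 163.5 kN/m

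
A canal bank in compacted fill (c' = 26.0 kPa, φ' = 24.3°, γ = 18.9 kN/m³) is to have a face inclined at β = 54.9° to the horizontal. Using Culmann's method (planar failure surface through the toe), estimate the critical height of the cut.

H_c = 29.46 m

Culmann's analysis gives the critical failure plane at α_cr = (β + φ')/2 = (54.9 + 24.3)/2 = 39.6°, and the critical height
H_c = (4c'/γ) · sinβ cosφ' / [1 − cos(β − φ')]
    = (4·26.0/18.9) · sin54.9°·cos24.3° / [1 − cos(30.6°)]
    = 5.503 · 0.8181·0.9114 / [1 − 0.8607]
    = 5.503 · 0.7457 / 0.1393
    = 29.46 m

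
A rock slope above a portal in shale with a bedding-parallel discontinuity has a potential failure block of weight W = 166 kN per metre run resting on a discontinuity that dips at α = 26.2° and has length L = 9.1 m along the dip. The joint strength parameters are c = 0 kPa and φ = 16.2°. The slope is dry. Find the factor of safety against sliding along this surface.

Resolving the block weight along and normal to the plane and applying the Mohr–Coulomb strength on the joint:
N' = W cosα = 166·cos26.2° = 148.9 kN/m
Driving force T = W sinα = 166·sin26.2° = 73.3 kN/m
Resisting force R = c·L + N'·tanφ = 0·9.1 + 148.9·tan16.2° = 0.0 + 43.3 = 43.3 kN/m
FS = R / T = 43.3 / 73.3 = 0.590

FS = 0.59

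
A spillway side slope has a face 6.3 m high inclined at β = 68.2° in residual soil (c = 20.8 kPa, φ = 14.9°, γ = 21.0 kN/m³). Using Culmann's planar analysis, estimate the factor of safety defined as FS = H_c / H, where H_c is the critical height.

FS = 1.40

H_c = (4c/γ) · sinβ cosφ / [1 − cos(β − φ)]
    = (4·20.8/21.0) · sin68.2°·cos14.9° / [1 − cos53.3°]
    = 3.962 · 0.8973 / 0.4024 = 8.83 m
FS = H_c / H = 8.83 / 6.3 = 1.402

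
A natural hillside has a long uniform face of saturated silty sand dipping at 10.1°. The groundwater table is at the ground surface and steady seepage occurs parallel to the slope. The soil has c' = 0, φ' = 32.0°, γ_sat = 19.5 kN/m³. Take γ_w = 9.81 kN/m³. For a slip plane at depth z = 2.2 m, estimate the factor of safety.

With seepage parallel to the slope and the water table at the surface, the effective normal stress on the slip plane uses the buoyant unit weight γ' = γ_sat − γ_w while the driving shear stress uses γ_sat:
FS = [c' + γ' z cos²β tanφ'] / [γ_sat z sinβ cosβ]
(For c' = 0 this reduces to FS = (γ'/γ_sat)·tanφ'/tanβ.)
γ' = 19.5 − 9.81 = 9.69 kN/m³
Numerator = 0.0 + 9.69·2.2·cos²10.1°·tan32.0° = 0.0 + 9.69·2.2·0.9692·0.6249 = 12.911 kPa
Denominator = 19.5·2.2·sin10.1°·cos10.1° = 19.5·2.2·0.1754·0.9845 = 7.407 kPa
FS = 12.911 / 7.407 = 1.743

FS = 1.74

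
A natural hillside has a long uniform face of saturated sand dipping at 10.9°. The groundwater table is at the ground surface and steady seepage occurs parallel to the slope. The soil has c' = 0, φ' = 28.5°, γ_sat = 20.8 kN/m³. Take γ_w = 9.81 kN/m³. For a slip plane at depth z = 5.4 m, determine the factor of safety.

With seepage parallel to the slope and the water table at the surface, the effective normal stress on the slip plane uses the buoyant unit weight γ' = γ_sat − γ_w while the driving shear stress uses γ_sat:
FS = [c' + γ' z cos²β tanφ'] / [γ_sat z sinβ cosβ]
(For c' = 0 this reduces to FS = (γ'/γ_sat)·tanφ'/tanβ.)
γ' = 20.8 − 9.81 = 10.99 kN/m³
Numerator = 0.0 + 10.99·5.4·cos²10.9°·tan28.5° = 0.0 + 10.99·5.4·0.9642·0.5430 = 31.070 kPa
Denominator = 20.8·5.4·sin10.9°·cos10.9° = 20.8·5.4·0.1891·0.9820 = 20.856 kPa
FS = 31.070 / 20.856 = 1.490

FS = 1.49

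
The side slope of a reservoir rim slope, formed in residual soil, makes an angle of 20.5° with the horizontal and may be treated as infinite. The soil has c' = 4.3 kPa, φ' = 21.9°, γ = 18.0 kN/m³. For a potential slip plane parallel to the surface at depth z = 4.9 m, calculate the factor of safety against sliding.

For an infinite slope with a slip plane parallel to the surface (no pore pressure): FS = [c' + γz cos²β tanφ'] / [γz sinβ cosβ].
γz = 18.0·4.9 = 88.20 kN/m²
Numerator = 4.3 + 88.20·cos²20.5°·tan21.9° = 4.3 + 88.20·0.8774·0.4020 = 35.408 kPa
Denominator = 88.20·sin20.5°·cos20.5° = 88.20·0.3502·0.9367 = 28.932 kPa
FS = 35.408 / 28.932 = 1.224

FS = 1.22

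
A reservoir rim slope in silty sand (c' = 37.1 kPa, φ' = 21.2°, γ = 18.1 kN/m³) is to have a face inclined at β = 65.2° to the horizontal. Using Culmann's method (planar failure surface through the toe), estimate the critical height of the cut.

Culmann's analysis gives the critical failure plane at α_cr = (β + φ')/2 = (65.2 + 21.2)/2 = 43.2°, and the critical height
H_c = (4c'/γ) · sinβ cosφ' / [1 − cos(β − φ')]
    = (4·37.1/18.1) · sin65.2°·cos21.2° / [1 − cos(44.0°)]
    = 8.199 · 0.9078·0.9323 / [1 − 0.7193]
    = 8.199 · 0.8463 / 0.2807
    = 24.72 m

H_c = 24.72 m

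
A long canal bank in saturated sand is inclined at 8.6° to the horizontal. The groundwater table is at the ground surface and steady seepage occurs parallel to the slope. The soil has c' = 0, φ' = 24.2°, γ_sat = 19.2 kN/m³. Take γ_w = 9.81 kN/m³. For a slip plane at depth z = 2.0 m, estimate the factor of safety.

With seepage parallel to the slope and the water table at the surface, the effective normal stress on the slip plane uses the buoyant unit weight γ' = γ_sat − γ_w while the driving shear stress uses γ_sat:
FS = [c' + γ' z cos²β tanφ'] / [γ_sat z sinβ cosβ]
(For c' = 0 this reduces to FS = (γ'/γ_sat)·tanφ'/tanβ.)
γ' = 19.2 − 9.81 = 9.39 kN/m³
Numerator = 0.0 + 9.39·2.0·cos²8.6°·tan24.2° = 0.0 + 9.39·2.0·0.9776·0.4494 = 8.251 kPa
Denominator = 19.2·2.0·sin8.6°·cos8.6° = 19.2·2.0·0.1495·0.9888 = 5.678 kPa
FS = 8.251 / 5.678 = 1.453

FS = 1.45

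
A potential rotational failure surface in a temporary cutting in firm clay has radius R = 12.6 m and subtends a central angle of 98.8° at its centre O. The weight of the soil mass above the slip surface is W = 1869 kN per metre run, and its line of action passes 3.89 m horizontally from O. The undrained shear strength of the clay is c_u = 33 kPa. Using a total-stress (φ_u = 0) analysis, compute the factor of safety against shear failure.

FS = 1.24

Taking moments about the centre O, the resisting moment is provided by the undrained shear strength acting along the arc:
Arc length L_a = R·θ = 12.6·(98.8°·π/180) = 12.6·1.7244 = 21.73 m
M_R = c_u·L_a·R = 33·21.73·12.6 = 9034.2 kN·m/m
M_D = W·d = 1869·3.89 = 7270.4 kN·m/m
FS = M_R / M_D = 9034.2 / 7270.4 = 1.243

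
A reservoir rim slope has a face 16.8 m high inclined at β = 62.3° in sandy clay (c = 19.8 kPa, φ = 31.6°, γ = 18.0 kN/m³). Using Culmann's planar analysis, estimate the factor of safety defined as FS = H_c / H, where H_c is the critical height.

H_c = (4c/γ) · sinβ cosφ / [1 − cos(β − φ)]
    = (4·19.8/18.0) · sin62.3°·cos31.6° / [1 − cos30.7°]
    = 4.400 · 0.7541 / 0.1401 = 23.68 m
FS = H_c / H = 23.68 / 16.8 = 1.409

FS = 1.41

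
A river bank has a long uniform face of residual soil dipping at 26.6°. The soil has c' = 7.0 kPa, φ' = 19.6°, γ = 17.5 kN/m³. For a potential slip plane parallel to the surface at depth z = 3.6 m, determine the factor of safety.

FS = 0.99

For an infinite slope with a slip plane parallel to the surface (no pore pressure): FS = [c' + γz cos²β tanφ'] / [γz sinβ cosβ].
γz = 17.5·3.6 = 63.00 kN/m²
Numerator = 7.0 + 63.00·cos²26.6°·tan19.6° = 7.0 + 63.00·0.7995·0.3561 = 24.936 kPa
Denominator = 63.00·sin26.6°·cos26.6° = 63.00·0.4478·0.8942 = 25.223 kPa
FS = 24.936 / 25.223 = 0.989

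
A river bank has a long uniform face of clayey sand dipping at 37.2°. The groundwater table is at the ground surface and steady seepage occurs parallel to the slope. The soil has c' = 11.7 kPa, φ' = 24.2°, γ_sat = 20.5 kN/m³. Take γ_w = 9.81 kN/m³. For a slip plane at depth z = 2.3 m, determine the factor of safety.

FS = 0.82

With seepage parallel to the slope and the water table at the surface, the effective normal stress on the slip plane uses the buoyant unit weight γ' = γ_sat − γ_w while the driving shear stress uses γ_sat:
FS = [c' + γ' z cos²β tanφ'] / [γ_sat z sinβ cosβ]
γ' = 20.5 − 9.81 = 10.69 kN/m³
Numerator = 11.7 + 10.69·2.3·cos²37.2°·tan24.2° = 11.7 + 10.69·2.3·0.6345·0.4494 = 18.711 kPa
Denominator = 20.5·2.3·sin37.2°·cos37.2° = 20.5·2.3·0.6046·0.7965 = 22.707 kPa
FS = 18.711 / 22.707 = 0.824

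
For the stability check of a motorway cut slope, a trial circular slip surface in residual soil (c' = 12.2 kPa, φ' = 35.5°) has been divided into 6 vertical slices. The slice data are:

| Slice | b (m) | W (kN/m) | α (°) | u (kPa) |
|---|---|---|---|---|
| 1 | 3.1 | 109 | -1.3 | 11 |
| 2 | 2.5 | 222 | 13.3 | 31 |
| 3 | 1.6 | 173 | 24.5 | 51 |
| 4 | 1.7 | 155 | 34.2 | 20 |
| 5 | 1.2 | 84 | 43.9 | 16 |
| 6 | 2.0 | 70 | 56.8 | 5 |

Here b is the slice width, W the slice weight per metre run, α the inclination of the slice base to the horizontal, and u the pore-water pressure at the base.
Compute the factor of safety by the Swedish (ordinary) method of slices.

Ordinary method of slices: FS = Σ[c'·Δl_i + (W_i cosα_i − u_i·Δl_i)·tanφ'] / Σ W_i sinα_i, with Δl_i = b_i / cosα_i.
Slice 1: Δl = 3.1/cos(-1.3°) = 3.101 m; N'_1 = 109·cos(-1.3°) − 11·3.101 = 74.9; c'Δl = 37.83; W sinα = -2.5
Slice 2: Δl = 2.5/cos13.3° = 2.569 m; N'_2 = 222·cos13.3° − 31·2.569 = 136.4; c'Δl = 31.34; W sinα = 51.1
Slice 3: Δl = 1.6/cos24.5° = 1.758 m; N'_3 = 173·cos24.5° − 51·1.758 = 67.7; c'Δl = 21.45; W sinα = 71.7
Slice 4: Δl = 1.7/cos34.2° = 2.055 m; N'_4 = 155·cos34.2° − 20·2.055 = 87.1; c'Δl = 25.08; W sinα = 87.1
Slice 5: Δl = 1.2/cos43.9° = 1.665 m; N'_5 = 84·cos43.9° − 16·1.665 = 33.9; c'Δl = 20.32; W sinα = 58.2
Slice 6: Δl = 2.0/cos56.8° = 3.653 m; N'_6 = 70·cos56.8° − 5·3.653 = 20.1; c'Δl = 44.56; W sinα = 58.6
Σc'Δl = 180.6 kN/m; ΣN' = 420.1 kN/m; ΣW sinα = 324.3 kN/m
Resisting = 180.6 + 420.1·tan35.5° = 180.6 + 299.6 = 480.2 kN/m
FS = 480.2 / 324.3 = 1.481

FS = 1.48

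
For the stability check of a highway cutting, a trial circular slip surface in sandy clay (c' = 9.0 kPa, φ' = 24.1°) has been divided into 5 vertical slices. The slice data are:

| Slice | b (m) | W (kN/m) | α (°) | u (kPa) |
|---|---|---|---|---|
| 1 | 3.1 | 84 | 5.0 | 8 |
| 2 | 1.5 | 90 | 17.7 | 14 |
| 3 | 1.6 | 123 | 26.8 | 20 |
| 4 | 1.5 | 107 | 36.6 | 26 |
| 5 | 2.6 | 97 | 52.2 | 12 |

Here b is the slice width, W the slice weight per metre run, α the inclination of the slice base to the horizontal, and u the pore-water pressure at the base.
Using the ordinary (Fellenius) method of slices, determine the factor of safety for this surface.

Ordinary method of slices: FS = Σ[c'·Δl_i + (W_i cosα_i − u_i·Δl_i)·tanφ'] / Σ W_i sinα_i, with Δl_i = b_i / cosα_i.
Slice 1: Δl = 3.1/cos5.0° = 3.112 m; N'_1 = 84·cos5.0° − 8·3.112 = 58.8; c'Δl = 28.01; W sinα = 7.3
Slice 2: Δl = 1.5/cos17.7° = 1.575 m; N'_2 = 90·cos17.7° − 14·1.575 = 63.7; c'Δl = 14.17; W sinα = 27.4
Slice 3: Δl = 1.6/cos26.8° = 1.793 m; N'_3 = 123·cos26.8° − 20·1.793 = 73.9; c'Δl = 16.13; W sinα = 55.5
Slice 4: Δl = 1.5/cos36.6° = 1.868 m; N'_4 = 107·cos36.6° − 26·1.868 = 37.3; c'Δl = 16.82; W sinα = 63.8
Slice 5: Δl = 2.6/cos52.2° = 4.242 m; N'_5 = 97·cos52.2° − 12·4.242 = 8.5; c'Δl = 38.18; W sinα = 76.6
Σc'Δl = 113.3 kN/m; ΣN' = 242.3 kN/m; ΣW sinα = 230.6 kN/m
Resisting = 113.3 + 242.3·tan24.1° = 113.3 + 108.4 = 221.7 kN/m
FS = 221.7 / 230.6 = 0.961

FS = 0.96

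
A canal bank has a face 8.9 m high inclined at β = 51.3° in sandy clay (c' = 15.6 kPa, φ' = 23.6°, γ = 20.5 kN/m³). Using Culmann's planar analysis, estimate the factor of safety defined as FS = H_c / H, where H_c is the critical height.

H_c = (4c'/γ) · sinβ cosφ' / [1 − cos(β − φ')]
    = (4·15.6/20.5) · sin51.3°·cos23.6° / [1 − cos27.7°]
    = 3.044 · 0.7152 / 0.1146 = 18.99 m
FS = H_c / H = 18.99 / 8.9 = 2.134

FS = 2.13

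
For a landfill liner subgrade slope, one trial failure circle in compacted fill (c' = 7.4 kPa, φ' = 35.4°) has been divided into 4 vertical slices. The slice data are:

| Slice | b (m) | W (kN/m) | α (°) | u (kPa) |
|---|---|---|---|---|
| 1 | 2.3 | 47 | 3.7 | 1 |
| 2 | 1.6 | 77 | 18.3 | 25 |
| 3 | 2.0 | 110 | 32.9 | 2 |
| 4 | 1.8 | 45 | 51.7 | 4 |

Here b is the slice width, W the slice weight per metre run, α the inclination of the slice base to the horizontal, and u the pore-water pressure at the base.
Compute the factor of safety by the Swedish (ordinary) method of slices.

FS = 1.60

Ordinary method of slices: FS = Σ[c'·Δl_i + (W_i cosα_i − u_i·Δl_i)·tanφ'] / Σ W_i sinα_i, with Δl_i = b_i / cosα_i.
Slice 1: Δl = 2.3/cos3.7° = 2.305 m; N'_1 = 47·cos3.7° − 1·2.305 = 44.6; c'Δl = 17.06; W sinα = 3.0
Slice 2: Δl = 1.6/cos18.3° = 1.685 m; N'_2 = 77·cos18.3° − 25·1.685 = 31.0; c'Δl = 12.47; W sinα = 24.2
Slice 3: Δl = 2.0/cos32.9° = 2.382 m; N'_3 = 110·cos32.9° − 2·2.382 = 87.6; c'Δl = 17.63; W sinα = 59.7
Slice 4: Δl = 1.8/cos51.7° = 2.904 m; N'_4 = 45·cos51.7° − 4·2.904 = 16.3; c'Δl = 21.49; W sinα = 35.3
Σc'Δl = 68.6 kN/m; ΣN' = 179.4 kN/m; ΣW sinα = 122.3 kN/m
Resisting = 68.6 + 179.4·tan35.4° = 68.6 + 127.5 = 196.2 kN/m
FS = 196.2 / 122.3 = 1.604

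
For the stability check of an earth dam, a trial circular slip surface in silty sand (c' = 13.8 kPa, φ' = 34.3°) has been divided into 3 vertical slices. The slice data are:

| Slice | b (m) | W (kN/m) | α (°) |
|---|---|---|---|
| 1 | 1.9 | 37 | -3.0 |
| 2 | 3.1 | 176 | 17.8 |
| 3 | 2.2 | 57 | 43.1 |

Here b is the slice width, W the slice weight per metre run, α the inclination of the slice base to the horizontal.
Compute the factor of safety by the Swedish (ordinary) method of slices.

FS = 3.09

Ordinary method of slices: FS = Σ[c'·Δl_i + (W_i cosα_i)·tanφ'] / Σ W_i sinα_i, with Δl_i = b_i / cosα_i.
Slice 1: Δl = 1.9/cos(-3.0°) = 1.903 m; N'_1 = 37·cos(-3.0°) = 36.9; c'Δl = 26.26; W sinα = -1.9
Slice 2: Δl = 3.1/cos17.8° = 3.256 m; N'_2 = 176·cos17.8° = 167.6; c'Δl = 44.93; W sinα = 53.8
Slice 3: Δl = 2.2/cos43.1° = 3.013 m; N'_3 = 57·cos43.1° = 41.6; c'Δl = 41.58; W sinα = 38.9
Σc'Δl = 112.8 kN/m; ΣN' = 246.1 kN/m; ΣW sinα = 90.8 kN/m
Resisting = 112.8 + 246.1·tan34.3° = 112.8 + 167.9 = 280.7 kN/m
FS = 280.7 / 90.8 = 3.091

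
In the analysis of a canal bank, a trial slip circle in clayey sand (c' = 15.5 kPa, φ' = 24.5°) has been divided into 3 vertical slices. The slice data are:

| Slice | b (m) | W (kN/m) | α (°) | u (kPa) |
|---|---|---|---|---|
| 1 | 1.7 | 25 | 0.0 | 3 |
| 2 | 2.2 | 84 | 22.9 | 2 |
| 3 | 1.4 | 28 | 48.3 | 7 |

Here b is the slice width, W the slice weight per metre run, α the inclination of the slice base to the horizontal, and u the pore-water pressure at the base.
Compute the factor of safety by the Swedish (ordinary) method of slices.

Ordinary method of slices: FS = Σ[c'·Δl_i + (W_i cosα_i − u_i·Δl_i)·tanφ'] / Σ W_i sinα_i, with Δl_i = b_i / cosα_i.
Slice 1: Δl = 1.7/cos0.0° = 1.700 m; N'_1 = 25·cos0.0° − 3·1.700 = 19.9; c'Δl = 26.35; W sinα = 0.0
Slice 2: Δl = 2.2/cos22.9° = 2.388 m; N'_2 = 84·cos22.9° − 2·2.388 = 72.6; c'Δl = 37.02; W sinα = 32.7
Slice 3: Δl = 1.4/cos48.3° = 2.105 m; N'_3 = 28·cos48.3° − 7·2.105 = 3.9; c'Δl = 32.62; W sinα = 20.9
Σc'Δl = 96.0 kN/m; ΣN' = 96.4 kN/m; ΣW sinα = 53.6 kN/m
Resisting = 96.0 + 96.4·tan24.5° = 96.0 + 43.9 = 139.9 kN/m
FS = 139.9 / 53.6 = 2.611

FS = 2.61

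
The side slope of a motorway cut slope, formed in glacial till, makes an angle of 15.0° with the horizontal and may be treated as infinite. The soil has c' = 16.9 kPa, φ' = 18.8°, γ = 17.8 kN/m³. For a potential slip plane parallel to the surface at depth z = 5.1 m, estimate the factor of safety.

For an infinite slope with a slip plane parallel to the surface (no pore pressure): FS = [c' + γz cos²β tanφ'] / [γz sinβ cosβ].
γz = 17.8·5.1 = 90.78 kN/m²
Numerator = 16.9 + 90.78·cos²15.0°·tan18.8° = 16.9 + 90.78·0.9330·0.3404 = 45.734 kPa
Denominator = 90.78·sin15.0°·cos15.0° = 90.78·0.2588·0.9659 = 22.695 kPa
FS = 45.734 / 22.695 = 2.015

FS = 2.02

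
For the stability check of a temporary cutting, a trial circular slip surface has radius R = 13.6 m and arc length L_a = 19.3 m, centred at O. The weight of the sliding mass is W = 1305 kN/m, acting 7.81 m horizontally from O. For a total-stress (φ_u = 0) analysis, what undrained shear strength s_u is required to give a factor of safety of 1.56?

FS = s_u·L_a·R / (W·d), so s_u = FS·W·d / (L_a·R).
s_u = 1.56·1305·7.81 / (19.30·13.6) = 15899.6 / 262.48 = 60.57 kPa

s_u = 60.6 kPa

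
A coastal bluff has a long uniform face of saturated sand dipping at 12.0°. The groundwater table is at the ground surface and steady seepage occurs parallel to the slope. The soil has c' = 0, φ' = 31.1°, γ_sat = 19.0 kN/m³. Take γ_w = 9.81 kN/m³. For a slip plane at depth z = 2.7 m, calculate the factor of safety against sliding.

FS = 1.37

With seepage parallel to the slope and the water table at the surface, the effective normal stress on the slip plane uses the buoyant unit weight γ' = γ_sat − γ_w while the driving shear stress uses γ_sat:
FS = [c' + γ' z cos²β tanφ'] / [γ_sat z sinβ cosβ]
(For c' = 0 this reduces to FS = (γ'/γ_sat)·tanφ'/tanβ.)
γ' = 19.0 − 9.81 = 9.19 kN/m³
Numerator = 0.0 + 9.19·2.7·cos²12.0°·tan31.1° = 0.0 + 9.19·2.7·0.9568·0.6032 = 14.321 kPa
Denominator = 19.0·2.7·sin12.0°·cos12.0° = 19.0·2.7·0.2079·0.9781 = 10.433 kPa
FS = 14.321 / 10.433 = 1.373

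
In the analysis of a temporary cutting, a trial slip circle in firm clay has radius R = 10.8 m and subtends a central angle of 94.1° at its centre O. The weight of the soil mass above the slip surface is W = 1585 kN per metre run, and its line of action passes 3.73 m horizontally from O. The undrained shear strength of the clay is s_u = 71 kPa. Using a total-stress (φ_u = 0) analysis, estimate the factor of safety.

FS = 2.30

Taking moments about the centre O, the resisting moment is provided by the undrained shear strength acting along the arc:
Arc length L_a = R·θ = 10.8·(94.1°·π/180) = 10.8·1.6424 = 17.74 m
M_R = s_u·L_a·R = 71·17.74·10.8 = 13601.1 kN·m/m
M_D = W·d = 1585·3.73 = 5912.1 kN·m/m
FS = M_R / M_D = 13601.1 / 5912.1 = 2.301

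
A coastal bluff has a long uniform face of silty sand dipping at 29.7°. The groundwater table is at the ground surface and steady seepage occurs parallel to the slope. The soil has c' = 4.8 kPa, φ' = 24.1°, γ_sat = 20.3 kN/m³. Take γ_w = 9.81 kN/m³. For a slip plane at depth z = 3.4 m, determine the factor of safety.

With seepage parallel to the slope and the water table at the surface, the effective normal stress on the slip plane uses the buoyant unit weight γ' = γ_sat − γ_w while the driving shear stress uses γ_sat:
FS = [c' + γ' z cos²β tanφ'] / [γ_sat z sinβ cosβ]
γ' = 20.3 − 9.81 = 10.49 kN/m³
Numerator = 4.8 + 10.49·3.4·cos²29.7°·tan24.1° = 4.8 + 10.49·3.4·0.7545·0.4473 = 16.838 kPa
Denominator = 20.3·3.4·sin29.7°·cos29.7° = 20.3·3.4·0.4955·0.8686 = 29.704 kPa
FS = 16.838 / 29.704 = 0.567

FS = 0.57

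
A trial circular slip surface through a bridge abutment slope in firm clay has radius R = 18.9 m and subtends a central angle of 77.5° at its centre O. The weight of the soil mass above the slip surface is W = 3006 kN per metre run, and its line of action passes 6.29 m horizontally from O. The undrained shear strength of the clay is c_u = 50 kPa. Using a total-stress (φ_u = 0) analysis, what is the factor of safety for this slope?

Taking moments about the centre O, the resisting moment is provided by the undrained shear strength acting along the arc:
Arc length L_a = R·θ = 18.9·(77.5°·π/180) = 18.9·1.3526 = 25.56 m
M_R = c_u·L_a·R = 50·25.56·18.9 = 24158.7 kN·m/m
M_D = W·d = 3006·6.29 = 18907.7 kN·m/m
FS = M_R / M_D = 24158.7 / 18907.7 = 1.278

FS = 1.28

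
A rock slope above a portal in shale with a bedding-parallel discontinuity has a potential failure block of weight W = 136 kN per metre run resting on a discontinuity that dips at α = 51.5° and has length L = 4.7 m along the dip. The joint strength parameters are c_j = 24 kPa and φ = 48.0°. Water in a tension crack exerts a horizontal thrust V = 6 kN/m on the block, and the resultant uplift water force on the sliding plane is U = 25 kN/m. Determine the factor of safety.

FS = 1.58

Resolving the block weight along and normal to the plane and applying the Mohr–Coulomb strength on the joint:
N' = W cosα − U − V sinα = 136·cos51.5° − 25 − 6·sin51.5° = 55.0 kN/m
Driving force T = W sinα + V cosα = 136·sin51.5° + 6·cos51.5° = 110.2 kN/m
Resisting force R = c_j·L + N'·tanφ = 24·4.7 + 55.0·tan48.0° = 112.8 + 61.0 = 173.8 kN/m
FS = R / T = 173.8 / 110.2 = 1.578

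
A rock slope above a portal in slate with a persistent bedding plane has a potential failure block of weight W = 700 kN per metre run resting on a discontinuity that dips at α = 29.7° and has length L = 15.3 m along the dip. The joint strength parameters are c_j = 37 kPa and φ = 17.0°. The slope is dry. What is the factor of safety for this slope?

FS = 2.17

Resolving the block weight along and normal to the plane and applying the Mohr–Coulomb strength on the joint:
N' = W cosα = 700·cos29.7° = 608.0 kN/m
Driving force T = W sinα = 700·sin29.7° = 346.8 kN/m
Resisting force R = c_j·L + N'·tanφ = 37·15.3 + 608.0·tan17.0° = 566.1 + 185.9 = 752.0 kN/m
FS = R / T = 752.0 / 346.8 = 2.168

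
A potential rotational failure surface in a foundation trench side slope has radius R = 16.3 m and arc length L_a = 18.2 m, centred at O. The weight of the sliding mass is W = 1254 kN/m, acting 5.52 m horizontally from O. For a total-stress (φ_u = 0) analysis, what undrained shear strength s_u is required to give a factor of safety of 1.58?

s_u = 36.9 kPa

FS = s_u·L_a·R / (W·d), so s_u = FS·W·d / (L_a·R).
s_u = 1.58·1254·5.52 / (18.20·16.3) = 10936.9 / 296.66 = 36.87 kPa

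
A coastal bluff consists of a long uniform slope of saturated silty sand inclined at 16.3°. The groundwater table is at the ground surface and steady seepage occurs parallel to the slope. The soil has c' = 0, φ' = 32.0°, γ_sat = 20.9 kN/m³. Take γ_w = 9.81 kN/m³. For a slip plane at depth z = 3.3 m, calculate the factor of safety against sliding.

With seepage parallel to the slope and the water table at the surface, the effective normal stress on the slip plane uses the buoyant unit weight γ' = γ_sat − γ_w while the driving shear stress uses γ_sat:
FS = [c' + γ' z cos²β tanφ'] / [γ_sat z sinβ cosβ]
(For c' = 0 this reduces to FS = (γ'/γ_sat)·tanφ'/tanβ.)
γ' = 20.9 − 9.81 = 11.09 kN/m³
Numerator = 0.0 + 11.09·3.3·cos²16.3°·tan32.0° = 0.0 + 11.09·3.3·0.9212·0.6249 = 21.067 kPa
Denominator = 20.9·3.3·sin16.3°·cos16.3° = 20.9·3.3·0.2807·0.9598 = 18.580 kPa
FS = 21.067 / 18.580 = 1.134

FS = 1.13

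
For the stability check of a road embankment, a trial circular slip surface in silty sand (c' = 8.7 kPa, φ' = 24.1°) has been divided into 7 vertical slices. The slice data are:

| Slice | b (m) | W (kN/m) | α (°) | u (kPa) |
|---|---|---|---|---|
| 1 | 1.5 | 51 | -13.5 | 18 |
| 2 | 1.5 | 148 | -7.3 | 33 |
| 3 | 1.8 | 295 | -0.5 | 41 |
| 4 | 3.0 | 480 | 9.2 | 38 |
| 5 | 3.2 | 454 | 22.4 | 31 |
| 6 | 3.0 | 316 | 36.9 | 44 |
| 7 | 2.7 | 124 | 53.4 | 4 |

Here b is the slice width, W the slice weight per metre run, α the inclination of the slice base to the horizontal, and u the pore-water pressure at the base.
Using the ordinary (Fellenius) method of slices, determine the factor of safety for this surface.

Ordinary method of slices: FS = Σ[c'·Δl_i + (W_i cosα_i − u_i·Δl_i)·tanφ'] / Σ W_i sinα_i, with Δl_i = b_i / cosα_i.
Slice 1: Δl = 1.5/cos(-13.5°) = 1.543 m; N'_1 = 51·cos(-13.5°) − 18·1.543 = 21.8; c'Δl = 13.42; W sinα = -11.9
Slice 2: Δl = 1.5/cos(-7.3°) = 1.512 m; N'_2 = 148·cos(-7.3°) − 33·1.512 = 96.9; c'Δl = 13.16; W sinα = -18.8
Slice 3: Δl = 1.8/cos(-0.5°) = 1.800 m; N'_3 = 295·cos(-0.5°) − 41·1.800 = 221.2; c'Δl = 15.66; W sinα = -2.6
Slice 4: Δl = 3.0/cos9.2° = 3.039 m; N'_4 = 480·cos9.2° − 38·3.039 = 358.3; c'Δl = 26.44; W sinα = 76.7
Slice 5: Δl = 3.2/cos22.4° = 3.461 m; N'_5 = 454·cos22.4° − 31·3.461 = 312.4; c'Δl = 30.11; W sinα = 173.0
Slice 6: Δl = 3.0/cos36.9° = 3.751 m; N'_6 = 316·cos36.9° − 44·3.751 = 87.6; c'Δl = 32.64; W sinα = 189.7
Slice 7: Δl = 2.7/cos53.4° = 4.528 m; N'_7 = 124·cos53.4° − 4·4.528 = 55.8; c'Δl = 39.40; W sinα = 99.5
Σc'Δl = 170.8 kN/m; ΣN' = 1154.1 kN/m; ΣW sinα = 505.7 kN/m
Resisting = 170.8 + 1154.1·tan24.1° = 170.8 + 516.3 = 687.1 kN/m
FS = 687.1 / 505.7 = 1.359

FS = 1.36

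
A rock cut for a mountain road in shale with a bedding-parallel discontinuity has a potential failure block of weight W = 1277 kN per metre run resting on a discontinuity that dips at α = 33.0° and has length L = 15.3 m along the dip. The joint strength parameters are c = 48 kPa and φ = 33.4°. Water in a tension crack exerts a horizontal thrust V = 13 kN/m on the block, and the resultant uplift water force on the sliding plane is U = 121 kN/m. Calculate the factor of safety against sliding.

Resolving the block weight along and normal to the plane and applying the Mohr–Coulomb strength on the joint:
N' = W cosα − U − V sinα = 1277·cos33.0° − 121 − 13·sin33.0° = 942.9 kN/m
Driving force T = W sinα + V cosα = 1277·sin33.0° + 13·cos33.0° = 706.4 kN/m
Resisting force R = c·L + N'·tanφ = 48·15.3 + 942.9·tan33.4° = 734.4 + 621.7 = 1356.1 kN/m
FS = R / T = 1356.1 / 706.4 = 1.920

FS = 1.92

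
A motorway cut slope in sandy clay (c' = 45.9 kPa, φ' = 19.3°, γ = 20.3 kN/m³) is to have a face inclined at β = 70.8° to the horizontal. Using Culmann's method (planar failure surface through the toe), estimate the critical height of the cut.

Culmann's analysis gives the critical failure plane at α_cr = (β + φ')/2 = (70.8 + 19.3)/2 = 45.0°, and the critical height
H_c = (4c'/γ) · sinβ cosφ' / [1 − cos(β − φ')]
    = (4·45.9/20.3) · sin70.8°·cos19.3° / [1 − cos(51.5°)]
    = 9.044 · 0.9444·0.9438 / [1 − 0.6225]
    = 9.044 · 0.8913 / 0.3775
    = 21.36 m

H_c = 21.36 m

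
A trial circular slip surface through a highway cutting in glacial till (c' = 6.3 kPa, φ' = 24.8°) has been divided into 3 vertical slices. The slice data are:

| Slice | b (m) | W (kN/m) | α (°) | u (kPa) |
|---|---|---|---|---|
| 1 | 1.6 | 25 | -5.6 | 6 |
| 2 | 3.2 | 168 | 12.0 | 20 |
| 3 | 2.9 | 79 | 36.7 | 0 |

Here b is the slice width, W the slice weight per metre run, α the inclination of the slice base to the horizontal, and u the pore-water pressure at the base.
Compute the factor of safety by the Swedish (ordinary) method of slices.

FS = 1.70

Ordinary method of slices: FS = Σ[c'·Δl_i + (W_i cosα_i − u_i·Δl_i)·tanφ'] / Σ W_i sinα_i, with Δl_i = b_i / cosα_i.
Slice 1: Δl = 1.6/cos(-5.6°) = 1.608 m; N'_1 = 25·cos(-5.6°) − 6·1.608 = 15.2; c'Δl = 10.13; W sinα = -2.4
Slice 2: Δl = 3.2/cos12.0° = 3.271 m; N'_2 = 168·cos12.0° − 20·3.271 = 98.9; c'Δl = 20.61; W sinα = 34.9
Slice 3: Δl = 2.9/cos36.7° = 3.617 m; N'_3 = 79·cos36.7° − 0·3.617 = 63.3; c'Δl = 22.79; W sinα = 47.2
Σc'Δl = 53.5 kN/m; ΣN' = 177.5 kN/m; ΣW sinα = 79.7 kN/m
Resisting = 53.5 + 177.5·tan24.8° = 53.5 + 82.0 = 135.5 kN/m
FS = 135.5 / 79.7 = 1.700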